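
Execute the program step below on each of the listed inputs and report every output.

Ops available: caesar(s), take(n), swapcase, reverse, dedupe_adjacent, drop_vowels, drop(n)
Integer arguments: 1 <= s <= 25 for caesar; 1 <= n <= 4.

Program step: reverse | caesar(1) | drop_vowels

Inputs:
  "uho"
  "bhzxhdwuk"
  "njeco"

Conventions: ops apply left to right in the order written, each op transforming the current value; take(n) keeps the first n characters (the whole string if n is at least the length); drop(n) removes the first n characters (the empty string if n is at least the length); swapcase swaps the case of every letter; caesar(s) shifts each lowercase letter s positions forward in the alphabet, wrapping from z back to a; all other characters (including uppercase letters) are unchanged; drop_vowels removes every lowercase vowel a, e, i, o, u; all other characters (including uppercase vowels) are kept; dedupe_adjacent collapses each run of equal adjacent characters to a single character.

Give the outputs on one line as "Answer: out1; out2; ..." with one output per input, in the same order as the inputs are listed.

Execution, op by op:
  "uho" -> "ohu" -> "piv" -> "pv"
  "bhzxhdwuk" -> "kuwdhxzhb" -> "lvxeiyaic" -> "lvxyc"
  "njeco" -> "ocejn" -> "pdfko" -> "pdfk"

"pv"; "lvxyc"; "pdfk"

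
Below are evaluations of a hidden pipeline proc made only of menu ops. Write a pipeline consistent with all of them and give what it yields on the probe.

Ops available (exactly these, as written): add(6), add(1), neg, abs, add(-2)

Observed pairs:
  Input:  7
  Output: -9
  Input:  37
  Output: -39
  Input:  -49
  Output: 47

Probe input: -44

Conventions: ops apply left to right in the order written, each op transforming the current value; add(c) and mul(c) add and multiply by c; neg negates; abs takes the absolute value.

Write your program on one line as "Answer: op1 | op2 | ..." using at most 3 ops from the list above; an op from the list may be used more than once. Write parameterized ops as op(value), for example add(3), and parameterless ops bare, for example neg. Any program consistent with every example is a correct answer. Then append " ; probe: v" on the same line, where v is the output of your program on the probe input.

neg | add(-2) ; probe: 42

Check, running the answer program on each example:
  7 -> -7 -> -9
  37 -> -37 -> -39
  -49 -> 49 -> 47
  probe: -44 -> 44 -> 42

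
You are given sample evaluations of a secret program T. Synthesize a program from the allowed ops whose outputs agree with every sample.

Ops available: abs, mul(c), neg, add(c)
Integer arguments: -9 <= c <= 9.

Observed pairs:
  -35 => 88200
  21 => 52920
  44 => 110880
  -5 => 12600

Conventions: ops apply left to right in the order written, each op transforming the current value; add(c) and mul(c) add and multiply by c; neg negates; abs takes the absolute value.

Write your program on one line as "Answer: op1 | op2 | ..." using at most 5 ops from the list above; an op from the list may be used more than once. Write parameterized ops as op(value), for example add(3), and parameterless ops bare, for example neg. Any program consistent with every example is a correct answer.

mul(-9) | abs | mul(8) | mul(7) | mul(5)

Check, running the answer program on each example:
  -35 -> 315 -> 315 -> 2520 -> 17640 -> 88200
  21 -> -189 -> 189 -> 1512 -> 10584 -> 52920
  44 -> -396 -> 396 -> 3168 -> 22176 -> 110880
  -5 -> 45 -> 45 -> 360 -> 2520 -> 12600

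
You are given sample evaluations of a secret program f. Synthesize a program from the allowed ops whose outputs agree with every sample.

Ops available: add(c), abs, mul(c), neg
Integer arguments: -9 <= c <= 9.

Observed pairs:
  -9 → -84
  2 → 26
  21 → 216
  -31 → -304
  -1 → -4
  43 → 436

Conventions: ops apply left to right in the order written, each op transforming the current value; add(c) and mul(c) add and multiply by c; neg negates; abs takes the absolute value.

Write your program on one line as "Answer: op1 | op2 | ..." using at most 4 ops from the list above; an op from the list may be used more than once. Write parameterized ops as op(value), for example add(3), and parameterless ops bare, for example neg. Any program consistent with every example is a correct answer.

mul(5) | add(-4) | add(7) | mul(2)

Check, running the answer program on each example:
  -9 -> -45 -> -49 -> -42 -> -84
  2 -> 10 -> 6 -> 13 -> 26
  21 -> 105 -> 101 -> 108 -> 216
  -31 -> -155 -> -159 -> -152 -> -304
  -1 -> -5 -> -9 -> -2 -> -4
  43 -> 215 -> 211 -> 218 -> 436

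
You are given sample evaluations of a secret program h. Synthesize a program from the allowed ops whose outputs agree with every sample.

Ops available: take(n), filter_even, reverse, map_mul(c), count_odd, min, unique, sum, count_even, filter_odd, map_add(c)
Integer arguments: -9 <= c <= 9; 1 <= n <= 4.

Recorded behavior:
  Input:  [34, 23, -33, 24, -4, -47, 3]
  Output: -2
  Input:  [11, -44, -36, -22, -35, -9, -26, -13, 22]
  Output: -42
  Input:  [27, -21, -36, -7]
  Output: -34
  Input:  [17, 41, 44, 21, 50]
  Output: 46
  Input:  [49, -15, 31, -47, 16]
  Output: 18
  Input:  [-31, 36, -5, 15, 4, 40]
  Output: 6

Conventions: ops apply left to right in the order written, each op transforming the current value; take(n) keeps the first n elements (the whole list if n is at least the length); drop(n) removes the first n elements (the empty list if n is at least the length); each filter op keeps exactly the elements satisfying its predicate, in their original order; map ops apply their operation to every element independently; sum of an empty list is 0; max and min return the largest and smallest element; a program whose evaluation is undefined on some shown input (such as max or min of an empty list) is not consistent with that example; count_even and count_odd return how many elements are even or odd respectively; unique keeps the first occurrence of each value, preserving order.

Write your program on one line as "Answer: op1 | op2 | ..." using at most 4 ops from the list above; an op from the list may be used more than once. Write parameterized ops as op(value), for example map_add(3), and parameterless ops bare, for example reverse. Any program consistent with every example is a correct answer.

map_add(2) | filter_even | min

Check, running the answer program on each example:
  [34, 23, -33, 24, -4, -47, 3] -> [36, 25, -31, 26, -2, -45, 5] -> [36, 26, -2] -> -2
  [11, -44, -36, -22, -35, -9, -26, -13, 22] -> [13, -42, -34, -20, -33, -7, -24, -11, 24] -> [-42, -34, -20, -24, 24] -> -42
  [27, -21, -36, -7] -> [29, -19, -34, -5] -> [-34] -> -34
  [17, 41, 44, 21, 50] -> [19, 43, 46, 23, 52] -> [46, 52] -> 46
  [49, -15, 31, -47, 16] -> [51, -13, 33, -45, 18] -> [18] -> 18
  [-31, 36, -5, 15, 4, 40] -> [-29, 38, -3, 17, 6, 42] -> [38, 6, 42] -> 6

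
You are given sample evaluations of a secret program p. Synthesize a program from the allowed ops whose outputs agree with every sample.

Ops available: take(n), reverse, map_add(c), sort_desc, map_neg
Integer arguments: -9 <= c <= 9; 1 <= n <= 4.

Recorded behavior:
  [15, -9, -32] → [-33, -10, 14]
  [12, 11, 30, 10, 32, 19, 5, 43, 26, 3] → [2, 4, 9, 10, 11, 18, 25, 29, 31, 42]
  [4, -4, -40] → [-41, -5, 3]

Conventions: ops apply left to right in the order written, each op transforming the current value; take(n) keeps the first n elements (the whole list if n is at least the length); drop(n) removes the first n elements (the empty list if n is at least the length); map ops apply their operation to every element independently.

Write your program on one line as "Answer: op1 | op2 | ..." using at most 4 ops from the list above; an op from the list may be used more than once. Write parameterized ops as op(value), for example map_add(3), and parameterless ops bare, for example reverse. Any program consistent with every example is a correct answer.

sort_desc | reverse | map_add(-1)

Check, running the answer program on each example:
  [15, -9, -32] -> [15, -9, -32] -> [-32, -9, 15] -> [-33, -10, 14]
  [12, 11, 30, 10, 32, 19, 5, 43, 26, 3] -> [43, 32, 30, 26, 19, 12, 11, 10, 5, 3] -> [3, 5, 10, 11, 12, 19, 26, 30, 32, 43] -> [2, 4, 9, 10, 11, 18, 25, 29, 31, 42]
  [4, -4, -40] -> [4, -4, -40] -> [-40, -4, 4] -> [-41, -5, 3]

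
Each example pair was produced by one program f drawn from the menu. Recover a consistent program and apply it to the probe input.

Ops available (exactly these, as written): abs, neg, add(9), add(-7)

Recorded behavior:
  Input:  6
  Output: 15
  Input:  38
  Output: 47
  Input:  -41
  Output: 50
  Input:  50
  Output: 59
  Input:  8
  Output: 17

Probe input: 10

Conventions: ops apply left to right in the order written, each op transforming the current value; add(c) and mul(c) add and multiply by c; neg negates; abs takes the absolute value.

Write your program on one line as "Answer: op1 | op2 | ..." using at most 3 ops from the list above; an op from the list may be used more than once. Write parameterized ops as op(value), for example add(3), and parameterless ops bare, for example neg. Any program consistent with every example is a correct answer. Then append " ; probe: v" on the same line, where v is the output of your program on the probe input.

abs | add(9) ; probe: 19

Check, running the answer program on each example:
  6 -> 6 -> 15
  38 -> 38 -> 47
  -41 -> 41 -> 50
  50 -> 50 -> 59
  8 -> 8 -> 17
  probe: 10 -> 10 -> 19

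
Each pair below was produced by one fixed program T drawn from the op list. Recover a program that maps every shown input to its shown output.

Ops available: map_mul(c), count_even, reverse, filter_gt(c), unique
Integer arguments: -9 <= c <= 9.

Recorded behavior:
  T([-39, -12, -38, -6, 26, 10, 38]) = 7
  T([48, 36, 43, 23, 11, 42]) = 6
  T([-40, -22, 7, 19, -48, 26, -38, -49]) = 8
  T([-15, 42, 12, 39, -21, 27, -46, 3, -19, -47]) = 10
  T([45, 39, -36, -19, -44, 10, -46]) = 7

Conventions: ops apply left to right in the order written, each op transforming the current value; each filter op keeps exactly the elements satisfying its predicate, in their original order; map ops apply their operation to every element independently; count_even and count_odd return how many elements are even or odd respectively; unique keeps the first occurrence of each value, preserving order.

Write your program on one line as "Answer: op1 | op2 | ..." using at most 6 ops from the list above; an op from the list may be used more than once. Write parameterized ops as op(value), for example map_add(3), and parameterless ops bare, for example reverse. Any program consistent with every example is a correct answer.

reverse | map_mul(-4) | map_mul(-3) | reverse | map_mul(3) | count_even

Check, running the answer program on each example:
  [-39, -12, -38, -6, 26, 10, 38] -> [38, 10, 26, -6, -38, -12, -39] -> [-152, -40, -104, 24, 152, 48, 156] -> [456, 120, 312, -72, -456, -144, -468] -> [-468, -144, -456, -72, 312, 120, 456] -> [-1404, -432, -1368, -216, 936, 360, 1368] -> 7
  [48, 36, 43, 23, 11, 42] -> [42, 11, 23, 43, 36, 48] -> [-168, -44, -92, -172, -144, -192] -> [504, 132, 276, 516, 432, 576] -> [576, 432, 516, 276, 132, 504] -> [1728, 1296, 1548, 828, 396, 1512] -> 6
  [-40, -22, 7, 19, -48, 26, -38, -49] -> [-49, -38, 26, -48, 19, 7, -22, -40] -> [196, 152, -104, 192, -76, -28, 88, 160] -> [-588, -456, 312, -576, 228, 84, -264, -480] -> [-480, -264, 84, 228, -576, 312, -456, -588] -> [-1440, -792, 252, 684, -1728, 936, -1368, -1764] -> 8
  [-15, 42, 12, 39, -21, 27, -46, 3, -19, -47] -> [-47, -19, 3, -46, 27, -21, 39, 12, 42, -15] -> [188, 76, -12, 184, -108, 84, -156, -48, -168, 60] -> [-564, -228, 36, -552, 324, -252, 468, 144, 504, -180] -> [-180, 504, 144, 468, -252, 324, -552, 36, -228, -564] -> [-540, 1512, 432, 1404, -756, 972, -1656, 108, -684, -1692] -> 10
  [45, 39, -36, -19, -44, 10, -46] -> [-46, 10, -44, -19, -36, 39, 45] -> [184, -40, 176, 76, 144, -156, -180] -> [-552, 120, -528, -228, -432, 468, 540] -> [540, 468, -432, -228, -528, 120, -552] -> [1620, 1404, -1296, -684, -1584, 360, -1656] -> 7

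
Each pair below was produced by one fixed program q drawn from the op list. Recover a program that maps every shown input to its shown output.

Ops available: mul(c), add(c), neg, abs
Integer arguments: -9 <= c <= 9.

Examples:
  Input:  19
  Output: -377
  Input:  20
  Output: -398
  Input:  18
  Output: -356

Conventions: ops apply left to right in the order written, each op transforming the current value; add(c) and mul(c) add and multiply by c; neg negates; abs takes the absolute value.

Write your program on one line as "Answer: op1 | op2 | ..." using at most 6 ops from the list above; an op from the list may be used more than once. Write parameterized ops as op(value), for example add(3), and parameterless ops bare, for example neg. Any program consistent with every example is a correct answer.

mul(7) | mul(-1) | add(8) | mul(3) | add(-2)

Check, running the answer program on each example:
  19 -> 133 -> -133 -> -125 -> -375 -> -377
  20 -> 140 -> -140 -> -132 -> -396 -> -398
  18 -> 126 -> -126 -> -118 -> -354 -> -356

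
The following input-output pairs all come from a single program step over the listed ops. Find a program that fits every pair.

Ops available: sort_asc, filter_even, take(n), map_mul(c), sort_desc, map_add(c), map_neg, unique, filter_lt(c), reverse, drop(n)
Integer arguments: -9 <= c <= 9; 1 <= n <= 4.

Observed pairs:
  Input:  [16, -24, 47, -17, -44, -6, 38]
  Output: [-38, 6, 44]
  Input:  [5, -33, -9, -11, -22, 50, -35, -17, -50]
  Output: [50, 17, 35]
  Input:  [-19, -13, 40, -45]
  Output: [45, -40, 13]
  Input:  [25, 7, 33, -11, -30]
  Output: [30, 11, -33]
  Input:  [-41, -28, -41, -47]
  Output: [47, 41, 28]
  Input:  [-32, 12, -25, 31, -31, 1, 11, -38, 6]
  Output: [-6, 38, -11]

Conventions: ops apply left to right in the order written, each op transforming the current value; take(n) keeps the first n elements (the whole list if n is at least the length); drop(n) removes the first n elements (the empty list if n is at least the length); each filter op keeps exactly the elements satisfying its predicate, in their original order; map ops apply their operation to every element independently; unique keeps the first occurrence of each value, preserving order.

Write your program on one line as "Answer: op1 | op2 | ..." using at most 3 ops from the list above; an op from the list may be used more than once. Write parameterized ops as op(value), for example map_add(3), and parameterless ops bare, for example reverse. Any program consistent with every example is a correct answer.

reverse | take(3) | map_neg

Check, running the answer program on each example:
  [16, -24, 47, -17, -44, -6, 38] -> [38, -6, -44, -17, 47, -24, 16] -> [38, -6, -44] -> [-38, 6, 44]
  [5, -33, -9, -11, -22, 50, -35, -17, -50] -> [-50, -17, -35, 50, -22, -11, -9, -33, 5] -> [-50, -17, -35] -> [50, 17, 35]
  [-19, -13, 40, -45] -> [-45, 40, -13, -19] -> [-45, 40, -13] -> [45, -40, 13]
  [25, 7, 33, -11, -30] -> [-30, -11, 33, 7, 25] -> [-30, -11, 33] -> [30, 11, -33]
  [-41, -28, -41, -47] -> [-47, -41, -28, -41] -> [-47, -41, -28] -> [47, 41, 28]
  [-32, 12, -25, 31, -31, 1, 11, -38, 6] -> [6, -38, 11, 1, -31, 31, -25, 12, -32] -> [6, -38, 11] -> [-6, 38, -11]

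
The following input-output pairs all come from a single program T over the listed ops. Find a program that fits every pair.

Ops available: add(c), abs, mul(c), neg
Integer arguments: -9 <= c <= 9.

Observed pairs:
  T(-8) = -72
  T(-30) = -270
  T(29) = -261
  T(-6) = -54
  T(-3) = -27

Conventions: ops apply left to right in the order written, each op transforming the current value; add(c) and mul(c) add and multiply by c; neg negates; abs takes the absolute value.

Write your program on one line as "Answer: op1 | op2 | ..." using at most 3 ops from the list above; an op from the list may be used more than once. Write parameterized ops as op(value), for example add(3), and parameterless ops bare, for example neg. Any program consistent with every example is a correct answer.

mul(9) | abs | neg

Check, running the answer program on each example:
  -8 -> -72 -> 72 -> -72
  -30 -> -270 -> 270 -> -270
  29 -> 261 -> 261 -> -261
  -6 -> -54 -> 54 -> -54
  -3 -> -27 -> 27 -> -27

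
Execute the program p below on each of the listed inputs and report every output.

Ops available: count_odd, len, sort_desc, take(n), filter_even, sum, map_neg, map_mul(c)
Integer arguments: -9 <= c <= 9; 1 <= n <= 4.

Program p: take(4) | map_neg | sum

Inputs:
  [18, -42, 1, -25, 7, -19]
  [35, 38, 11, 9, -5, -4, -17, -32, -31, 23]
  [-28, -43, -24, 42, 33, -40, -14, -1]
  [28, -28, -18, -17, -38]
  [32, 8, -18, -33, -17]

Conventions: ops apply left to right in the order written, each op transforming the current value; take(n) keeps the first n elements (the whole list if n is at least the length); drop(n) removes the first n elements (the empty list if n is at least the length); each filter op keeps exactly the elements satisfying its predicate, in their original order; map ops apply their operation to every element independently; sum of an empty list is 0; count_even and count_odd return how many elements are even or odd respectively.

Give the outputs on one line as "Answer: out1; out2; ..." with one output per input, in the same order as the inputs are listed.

48; -93; 53; 35; 11

Execution, op by op:
  [18, -42, 1, -25, 7, -19] -> [18, -42, 1, -25] -> [-18, 42, -1, 25] -> 48
  [35, 38, 11, 9, -5, -4, -17, -32, -31, 23] -> [35, 38, 11, 9] -> [-35, -38, -11, -9] -> -93
  [-28, -43, -24, 42, 33, -40, -14, -1] -> [-28, -43, -24, 42] -> [28, 43, 24, -42] -> 53
  [28, -28, -18, -17, -38] -> [28, -28, -18, -17] -> [-28, 28, 18, 17] -> 35
  [32, 8, -18, -33, -17] -> [32, 8, -18, -33] -> [-32, -8, 18, 33] -> 11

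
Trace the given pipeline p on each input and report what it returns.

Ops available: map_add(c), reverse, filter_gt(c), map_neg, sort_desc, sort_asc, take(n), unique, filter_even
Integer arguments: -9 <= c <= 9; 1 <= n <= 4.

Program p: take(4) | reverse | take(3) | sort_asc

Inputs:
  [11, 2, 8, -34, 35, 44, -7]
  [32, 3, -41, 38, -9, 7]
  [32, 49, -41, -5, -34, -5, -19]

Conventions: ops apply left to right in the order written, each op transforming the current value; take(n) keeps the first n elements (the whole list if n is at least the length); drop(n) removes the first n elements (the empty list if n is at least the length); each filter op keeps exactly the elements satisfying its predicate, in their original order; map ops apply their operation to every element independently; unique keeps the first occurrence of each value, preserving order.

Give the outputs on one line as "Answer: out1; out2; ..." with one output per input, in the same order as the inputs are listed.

[-34, 2, 8]; [-41, 3, 38]; [-41, -5, 49]

Execution, op by op:
  [11, 2, 8, -34, 35, 44, -7] -> [11, 2, 8, -34] -> [-34, 8, 2, 11] -> [-34, 8, 2] -> [-34, 2, 8]
  [32, 3, -41, 38, -9, 7] -> [32, 3, -41, 38] -> [38, -41, 3, 32] -> [38, -41, 3] -> [-41, 3, 38]
  [32, 49, -41, -5, -34, -5, -19] -> [32, 49, -41, -5] -> [-5, -41, 49, 32] -> [-5, -41, 49] -> [-41, -5, 49]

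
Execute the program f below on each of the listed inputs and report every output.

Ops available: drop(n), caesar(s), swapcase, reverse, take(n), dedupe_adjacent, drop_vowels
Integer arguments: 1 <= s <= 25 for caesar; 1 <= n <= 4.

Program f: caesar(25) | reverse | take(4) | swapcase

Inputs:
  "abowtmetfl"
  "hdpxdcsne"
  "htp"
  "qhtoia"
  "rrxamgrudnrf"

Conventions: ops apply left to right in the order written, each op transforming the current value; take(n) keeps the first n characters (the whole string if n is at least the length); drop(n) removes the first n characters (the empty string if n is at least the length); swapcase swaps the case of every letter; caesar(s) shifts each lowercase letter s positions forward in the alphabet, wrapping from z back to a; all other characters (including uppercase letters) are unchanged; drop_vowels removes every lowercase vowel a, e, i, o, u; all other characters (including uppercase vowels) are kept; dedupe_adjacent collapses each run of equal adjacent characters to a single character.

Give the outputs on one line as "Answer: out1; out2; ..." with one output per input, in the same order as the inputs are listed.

Execution, op by op:
  "abowtmetfl" -> "zanvsldsek" -> "kesdlsvnaz" -> "kesd" -> "KESD"
  "hdpxdcsne" -> "gcowcbrmd" -> "dmrbcwocg" -> "dmrb" -> "DMRB"
  "htp" -> "gso" -> "osg" -> "osg" -> "OSG"
  "qhtoia" -> "pgsnhz" -> "zhnsgp" -> "zhns" -> "ZHNS"
  "rrxamgrudnrf" -> "qqwzlfqtcmqe" -> "eqmctqflzwqq" -> "eqmc" -> "EQMC"

"KESD"; "DMRB"; "OSG"; "ZHNS"; "EQMC"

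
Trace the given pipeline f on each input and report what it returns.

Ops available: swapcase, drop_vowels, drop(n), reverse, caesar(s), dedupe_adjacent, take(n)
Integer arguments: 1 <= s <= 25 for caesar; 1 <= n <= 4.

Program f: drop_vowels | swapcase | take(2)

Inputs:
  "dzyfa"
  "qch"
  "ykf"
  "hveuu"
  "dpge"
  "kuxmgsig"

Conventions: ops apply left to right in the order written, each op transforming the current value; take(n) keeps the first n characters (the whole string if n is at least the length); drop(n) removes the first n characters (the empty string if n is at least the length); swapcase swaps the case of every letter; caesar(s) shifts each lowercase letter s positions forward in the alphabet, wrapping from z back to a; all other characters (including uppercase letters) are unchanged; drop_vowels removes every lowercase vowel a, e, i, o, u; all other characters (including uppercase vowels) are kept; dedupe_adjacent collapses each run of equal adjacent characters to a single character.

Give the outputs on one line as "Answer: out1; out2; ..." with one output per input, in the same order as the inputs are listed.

"DZ"; "QC"; "YK"; "HV"; "DP"; "KX"

Execution, op by op:
  "dzyfa" -> "dzyf" -> "DZYF" -> "DZ"
  "qch" -> "qch" -> "QCH" -> "QC"
  "ykf" -> "ykf" -> "YKF" -> "YK"
  "hveuu" -> "hv" -> "HV" -> "HV"
  "dpge" -> "dpg" -> "DPG" -> "DP"
  "kuxmgsig" -> "kxmgsg" -> "KXMGSG" -> "KX"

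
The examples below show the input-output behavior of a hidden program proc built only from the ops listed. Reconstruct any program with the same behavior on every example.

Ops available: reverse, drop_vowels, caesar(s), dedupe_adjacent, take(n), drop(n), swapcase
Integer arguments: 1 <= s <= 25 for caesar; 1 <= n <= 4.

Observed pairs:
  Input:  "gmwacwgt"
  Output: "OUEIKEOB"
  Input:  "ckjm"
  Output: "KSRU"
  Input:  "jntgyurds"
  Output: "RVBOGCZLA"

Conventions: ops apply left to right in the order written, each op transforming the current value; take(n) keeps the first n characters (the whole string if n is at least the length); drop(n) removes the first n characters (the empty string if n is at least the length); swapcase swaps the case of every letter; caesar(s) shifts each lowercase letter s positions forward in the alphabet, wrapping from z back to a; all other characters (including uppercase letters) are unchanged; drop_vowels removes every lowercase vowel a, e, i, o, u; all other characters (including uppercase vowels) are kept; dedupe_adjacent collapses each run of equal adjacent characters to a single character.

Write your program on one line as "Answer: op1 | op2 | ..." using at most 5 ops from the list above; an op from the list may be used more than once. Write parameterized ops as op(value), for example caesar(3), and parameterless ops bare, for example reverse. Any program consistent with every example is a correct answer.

reverse | caesar(9) | caesar(25) | reverse | swapcase

Check, running the answer program on each example:
  "gmwacwgt" -> "tgwcawmg" -> "cpfljfvp" -> "boekieuo" -> "oueikeob" -> "OUEIKEOB"
  "ckjm" -> "mjkc" -> "vstl" -> "ursk" -> "ksru" -> "KSRU"
  "jntgyurds" -> "sdruygtnj" -> "bmadhpcws" -> "alzcgobvr" -> "rvbogczla" -> "RVBOGCZLA"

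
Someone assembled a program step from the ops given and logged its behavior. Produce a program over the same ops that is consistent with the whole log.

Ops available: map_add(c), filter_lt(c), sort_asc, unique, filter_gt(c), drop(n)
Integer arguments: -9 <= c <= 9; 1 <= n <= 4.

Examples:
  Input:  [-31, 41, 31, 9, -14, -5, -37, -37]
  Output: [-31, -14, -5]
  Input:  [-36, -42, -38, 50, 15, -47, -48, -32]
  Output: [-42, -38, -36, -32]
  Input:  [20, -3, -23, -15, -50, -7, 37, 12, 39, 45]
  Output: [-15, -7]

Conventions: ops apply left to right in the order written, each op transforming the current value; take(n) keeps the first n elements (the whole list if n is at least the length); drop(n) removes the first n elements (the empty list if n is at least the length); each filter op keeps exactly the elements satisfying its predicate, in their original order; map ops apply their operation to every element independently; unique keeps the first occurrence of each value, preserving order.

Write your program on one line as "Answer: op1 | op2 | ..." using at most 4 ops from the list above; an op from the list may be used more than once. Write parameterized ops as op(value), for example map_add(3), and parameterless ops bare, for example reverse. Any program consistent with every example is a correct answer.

sort_asc | drop(2) | filter_lt(-4)

Check, running the answer program on each example:
  [-31, 41, 31, 9, -14, -5, -37, -37] -> [-37, -37, -31, -14, -5, 9, 31, 41] -> [-31, -14, -5, 9, 31, 41] -> [-31, -14, -5]
  [-36, -42, -38, 50, 15, -47, -48, -32] -> [-48, -47, -42, -38, -36, -32, 15, 50] -> [-42, -38, -36, -32, 15, 50] -> [-42, -38, -36, -32]
  [20, -3, -23, -15, -50, -7, 37, 12, 39, 45] -> [-50, -23, -15, -7, -3, 12, 20, 37, 39, 45] -> [-15, -7, -3, 12, 20, 37, 39, 45] -> [-15, -7]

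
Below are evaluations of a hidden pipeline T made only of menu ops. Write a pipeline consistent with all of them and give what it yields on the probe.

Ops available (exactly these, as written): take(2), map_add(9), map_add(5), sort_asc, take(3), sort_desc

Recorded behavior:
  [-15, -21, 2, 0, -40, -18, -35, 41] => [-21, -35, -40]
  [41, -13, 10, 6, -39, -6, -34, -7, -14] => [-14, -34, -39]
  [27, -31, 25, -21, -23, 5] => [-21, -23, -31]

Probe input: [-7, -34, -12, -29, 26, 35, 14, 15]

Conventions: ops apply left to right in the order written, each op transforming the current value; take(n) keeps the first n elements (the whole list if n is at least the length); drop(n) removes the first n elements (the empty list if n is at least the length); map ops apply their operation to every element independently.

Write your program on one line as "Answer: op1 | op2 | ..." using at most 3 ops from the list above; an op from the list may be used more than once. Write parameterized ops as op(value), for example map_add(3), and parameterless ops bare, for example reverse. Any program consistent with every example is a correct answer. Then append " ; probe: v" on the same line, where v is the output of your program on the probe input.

sort_asc | take(3) | sort_desc ; probe: [-12, -29, -34]

Check, running the answer program on each example:
  [-15, -21, 2, 0, -40, -18, -35, 41] -> [-40, -35, -21, -18, -15, 0, 2, 41] -> [-40, -35, -21] -> [-21, -35, -40]
  [41, -13, 10, 6, -39, -6, -34, -7, -14] -> [-39, -34, -14, -13, -7, -6, 6, 10, 41] -> [-39, -34, -14] -> [-14, -34, -39]
  [27, -31, 25, -21, -23, 5] -> [-31, -23, -21, 5, 25, 27] -> [-31, -23, -21] -> [-21, -23, -31]
  probe: [-7, -34, -12, -29, 26, 35, 14, 15] -> [-34, -29, -12, -7, 14, 15, 26, 35] -> [-34, -29, -12] -> [-12, -29, -34]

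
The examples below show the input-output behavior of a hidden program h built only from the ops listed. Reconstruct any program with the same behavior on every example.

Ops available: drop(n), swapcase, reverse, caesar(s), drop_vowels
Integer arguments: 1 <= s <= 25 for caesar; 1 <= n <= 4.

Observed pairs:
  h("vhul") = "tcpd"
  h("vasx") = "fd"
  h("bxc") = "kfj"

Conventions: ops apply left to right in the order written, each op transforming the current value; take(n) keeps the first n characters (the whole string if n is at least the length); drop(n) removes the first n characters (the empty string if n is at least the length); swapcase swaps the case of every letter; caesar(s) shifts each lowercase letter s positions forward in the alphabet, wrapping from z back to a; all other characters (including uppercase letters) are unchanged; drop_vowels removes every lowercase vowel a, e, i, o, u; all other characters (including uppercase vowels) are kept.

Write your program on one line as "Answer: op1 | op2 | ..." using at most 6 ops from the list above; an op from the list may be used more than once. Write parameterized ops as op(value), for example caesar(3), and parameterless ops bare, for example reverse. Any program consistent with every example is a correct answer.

swapcase | reverse | swapcase | caesar(8) | drop_vowels

Check, running the answer program on each example:
  "vhul" -> "VHUL" -> "LUHV" -> "luhv" -> "tcpd" -> "tcpd"
  "vasx" -> "VASX" -> "XSAV" -> "xsav" -> "faid" -> "fd"
  "bxc" -> "BXC" -> "CXB" -> "cxb" -> "kfj" -> "kfj"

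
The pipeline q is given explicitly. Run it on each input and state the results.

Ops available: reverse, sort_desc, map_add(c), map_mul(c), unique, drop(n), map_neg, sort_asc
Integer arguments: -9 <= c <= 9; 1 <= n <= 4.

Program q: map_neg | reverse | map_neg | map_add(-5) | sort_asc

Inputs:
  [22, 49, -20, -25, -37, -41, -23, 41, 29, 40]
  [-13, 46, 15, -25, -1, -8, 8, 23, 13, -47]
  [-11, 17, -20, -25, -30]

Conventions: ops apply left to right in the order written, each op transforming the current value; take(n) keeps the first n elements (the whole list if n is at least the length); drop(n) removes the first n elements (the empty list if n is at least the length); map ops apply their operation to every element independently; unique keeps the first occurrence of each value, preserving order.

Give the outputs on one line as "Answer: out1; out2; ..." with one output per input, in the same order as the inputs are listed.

Execution, op by op:
  [22, 49, -20, -25, -37, -41, -23, 41, 29, 40] -> [-22, -49, 20, 25, 37, 41, 23, -41, -29, -40] -> [-40, -29, -41, 23, 41, 37, 25, 20, -49, -22] -> [40, 29, 41, -23, -41, -37, -25, -20, 49, 22] -> [35, 24, 36, -28, -46, -42, -30, -25, 44, 17] -> [-46, -42, -30, -28, -25, 17, 24, 35, 36, 44]
  [-13, 46, 15, -25, -1, -8, 8, 23, 13, -47] -> [13, -46, -15, 25, 1, 8, -8, -23, -13, 47] -> [47, -13, -23, -8, 8, 1, 25, -15, -46, 13] -> [-47, 13, 23, 8, -8, -1, -25, 15, 46, -13] -> [-52, 8, 18, 3, -13, -6, -30, 10, 41, -18] -> [-52, -30, -18, -13, -6, 3, 8, 10, 18, 41]
  [-11, 17, -20, -25, -30] -> [11, -17, 20, 25, 30] -> [30, 25, 20, -17, 11] -> [-30, -25, -20, 17, -11] -> [-35, -30, -25, 12, -16] -> [-35, -30, -25, -16, 12]

[-46, -42, -30, -28, -25, 17, 24, 35, 36, 44]; [-52, -30, -18, -13, -6, 3, 8, 10, 18, 41]; [-35, -30, -25, -16, 12]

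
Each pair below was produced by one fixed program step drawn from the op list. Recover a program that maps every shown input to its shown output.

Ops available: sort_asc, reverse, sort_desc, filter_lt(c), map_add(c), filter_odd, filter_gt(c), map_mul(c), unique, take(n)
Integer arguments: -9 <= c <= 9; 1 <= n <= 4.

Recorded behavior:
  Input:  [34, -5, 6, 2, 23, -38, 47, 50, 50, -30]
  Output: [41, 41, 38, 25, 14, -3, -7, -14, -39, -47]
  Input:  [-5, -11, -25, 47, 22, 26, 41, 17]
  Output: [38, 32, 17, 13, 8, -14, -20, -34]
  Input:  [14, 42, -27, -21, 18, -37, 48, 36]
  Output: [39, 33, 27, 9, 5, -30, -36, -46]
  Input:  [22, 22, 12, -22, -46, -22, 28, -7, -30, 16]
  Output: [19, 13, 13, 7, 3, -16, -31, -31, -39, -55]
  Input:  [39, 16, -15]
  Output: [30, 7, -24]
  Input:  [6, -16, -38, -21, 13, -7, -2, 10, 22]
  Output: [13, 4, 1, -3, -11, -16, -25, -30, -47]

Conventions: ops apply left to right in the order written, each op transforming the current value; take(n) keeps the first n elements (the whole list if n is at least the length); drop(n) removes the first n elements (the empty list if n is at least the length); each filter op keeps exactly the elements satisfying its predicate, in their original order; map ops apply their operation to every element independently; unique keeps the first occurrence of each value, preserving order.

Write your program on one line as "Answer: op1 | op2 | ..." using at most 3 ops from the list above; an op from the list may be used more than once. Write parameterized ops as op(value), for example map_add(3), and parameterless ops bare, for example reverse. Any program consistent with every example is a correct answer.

map_add(-9) | reverse | sort_desc

Check, running the answer program on each example:
  [34, -5, 6, 2, 23, -38, 47, 50, 50, -30] -> [25, -14, -3, -7, 14, -47, 38, 41, 41, -39] -> [-39, 41, 41, 38, -47, 14, -7, -3, -14, 25] -> [41, 41, 38, 25, 14, -3, -7, -14, -39, -47]
  [-5, -11, -25, 47, 22, 26, 41, 17] -> [-14, -20, -34, 38, 13, 17, 32, 8] -> [8, 32, 17, 13, 38, -34, -20, -14] -> [38, 32, 17, 13, 8, -14, -20, -34]
  [14, 42, -27, -21, 18, -37, 48, 36] -> [5, 33, -36, -30, 9, -46, 39, 27] -> [27, 39, -46, 9, -30, -36, 33, 5] -> [39, 33, 27, 9, 5, -30, -36, -46]
  [22, 22, 12, -22, -46, -22, 28, -7, -30, 16] -> [13, 13, 3, -31, -55, -31, 19, -16, -39, 7] -> [7, -39, -16, 19, -31, -55, -31, 3, 13, 13] -> [19, 13, 13, 7, 3, -16, -31, -31, -39, -55]
  [39, 16, -15] -> [30, 7, -24] -> [-24, 7, 30] -> [30, 7, -24]
  [6, -16, -38, -21, 13, -7, -2, 10, 22] -> [-3, -25, -47, -30, 4, -16, -11, 1, 13] -> [13, 1, -11, -16, 4, -30, -47, -25, -3] -> [13, 4, 1, -3, -11, -16, -25, -30, -47]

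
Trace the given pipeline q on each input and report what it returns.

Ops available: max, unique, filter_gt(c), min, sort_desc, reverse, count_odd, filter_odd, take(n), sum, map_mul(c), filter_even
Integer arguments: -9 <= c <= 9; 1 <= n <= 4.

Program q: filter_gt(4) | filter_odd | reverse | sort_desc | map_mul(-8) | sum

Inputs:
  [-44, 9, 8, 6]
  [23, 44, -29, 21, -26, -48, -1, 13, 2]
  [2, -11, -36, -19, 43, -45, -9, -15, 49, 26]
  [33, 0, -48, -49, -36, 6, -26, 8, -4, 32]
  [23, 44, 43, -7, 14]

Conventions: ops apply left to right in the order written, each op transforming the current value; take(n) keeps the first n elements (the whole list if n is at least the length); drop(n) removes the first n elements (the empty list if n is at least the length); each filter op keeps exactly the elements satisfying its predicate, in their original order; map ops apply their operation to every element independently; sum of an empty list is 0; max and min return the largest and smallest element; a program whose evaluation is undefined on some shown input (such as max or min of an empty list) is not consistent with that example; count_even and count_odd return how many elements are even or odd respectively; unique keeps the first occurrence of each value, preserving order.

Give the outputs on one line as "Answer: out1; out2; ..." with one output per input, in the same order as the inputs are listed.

Execution, op by op:
  [-44, 9, 8, 6] -> [9, 8, 6] -> [9] -> [9] -> [9] -> [-72] -> -72
  [23, 44, -29, 21, -26, -48, -1, 13, 2] -> [23, 44, 21, 13] -> [23, 21, 13] -> [13, 21, 23] -> [23, 21, 13] -> [-184, -168, -104] -> -456
  [2, -11, -36, -19, 43, -45, -9, -15, 49, 26] -> [43, 49, 26] -> [43, 49] -> [49, 43] -> [49, 43] -> [-392, -344] -> -736
  [33, 0, -48, -49, -36, 6, -26, 8, -4, 32] -> [33, 6, 8, 32] -> [33] -> [33] -> [33] -> [-264] -> -264
  [23, 44, 43, -7, 14] -> [23, 44, 43, 14] -> [23, 43] -> [43, 23] -> [43, 23] -> [-344, -184] -> -528

-72; -456; -736; -264; -528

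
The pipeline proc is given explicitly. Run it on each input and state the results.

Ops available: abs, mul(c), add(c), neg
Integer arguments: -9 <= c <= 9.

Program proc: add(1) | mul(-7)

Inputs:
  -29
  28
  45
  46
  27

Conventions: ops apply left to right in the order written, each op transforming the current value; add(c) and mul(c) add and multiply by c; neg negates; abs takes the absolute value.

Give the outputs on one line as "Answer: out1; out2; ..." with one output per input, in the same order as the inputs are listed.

Execution, op by op:
  -29 -> -28 -> 196
  28 -> 29 -> -203
  45 -> 46 -> -322
  46 -> 47 -> -329
  27 -> 28 -> -196

196; -203; -322; -329; -196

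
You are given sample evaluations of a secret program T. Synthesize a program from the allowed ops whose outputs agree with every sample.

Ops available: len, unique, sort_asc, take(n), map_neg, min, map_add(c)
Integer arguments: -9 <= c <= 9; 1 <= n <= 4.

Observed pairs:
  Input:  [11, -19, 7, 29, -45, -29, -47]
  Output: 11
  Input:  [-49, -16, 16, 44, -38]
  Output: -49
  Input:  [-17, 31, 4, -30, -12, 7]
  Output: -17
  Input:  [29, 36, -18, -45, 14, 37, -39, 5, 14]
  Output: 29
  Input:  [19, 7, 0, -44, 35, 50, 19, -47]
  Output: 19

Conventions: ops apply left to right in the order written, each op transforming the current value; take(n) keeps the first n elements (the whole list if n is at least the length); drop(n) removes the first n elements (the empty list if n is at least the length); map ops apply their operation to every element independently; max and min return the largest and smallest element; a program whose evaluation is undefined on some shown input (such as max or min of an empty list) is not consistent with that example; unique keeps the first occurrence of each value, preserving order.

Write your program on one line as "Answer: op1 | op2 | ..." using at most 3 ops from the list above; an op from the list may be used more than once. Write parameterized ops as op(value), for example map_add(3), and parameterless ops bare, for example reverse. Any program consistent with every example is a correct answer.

take(1) | min

Check, running the answer program on each example:
  [11, -19, 7, 29, -45, -29, -47] -> [11] -> 11
  [-49, -16, 16, 44, -38] -> [-49] -> -49
  [-17, 31, 4, -30, -12, 7] -> [-17] -> -17
  [29, 36, -18, -45, 14, 37, -39, 5, 14] -> [29] -> 29
  [19, 7, 0, -44, 35, 50, 19, -47] -> [19] -> 19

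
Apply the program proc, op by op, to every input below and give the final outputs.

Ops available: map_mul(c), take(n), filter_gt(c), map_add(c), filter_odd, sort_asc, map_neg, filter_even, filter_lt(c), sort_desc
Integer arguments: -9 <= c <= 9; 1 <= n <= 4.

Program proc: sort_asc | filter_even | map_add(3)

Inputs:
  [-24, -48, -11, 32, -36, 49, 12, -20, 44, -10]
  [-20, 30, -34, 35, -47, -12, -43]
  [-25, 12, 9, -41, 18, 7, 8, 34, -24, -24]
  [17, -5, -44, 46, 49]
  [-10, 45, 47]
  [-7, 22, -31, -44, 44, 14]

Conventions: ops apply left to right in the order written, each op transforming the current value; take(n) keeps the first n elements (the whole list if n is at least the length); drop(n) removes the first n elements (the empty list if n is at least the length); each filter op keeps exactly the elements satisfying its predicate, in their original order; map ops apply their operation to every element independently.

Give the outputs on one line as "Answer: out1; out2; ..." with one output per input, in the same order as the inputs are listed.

[-45, -33, -21, -17, -7, 15, 35, 47]; [-31, -17, -9, 33]; [-21, -21, 11, 15, 21, 37]; [-41, 49]; [-7]; [-41, 17, 25, 47]

Execution, op by op:
  [-24, -48, -11, 32, -36, 49, 12, -20, 44, -10] -> [-48, -36, -24, -20, -11, -10, 12, 32, 44, 49] -> [-48, -36, -24, -20, -10, 12, 32, 44] -> [-45, -33, -21, -17, -7, 15, 35, 47]
  [-20, 30, -34, 35, -47, -12, -43] -> [-47, -43, -34, -20, -12, 30, 35] -> [-34, -20, -12, 30] -> [-31, -17, -9, 33]
  [-25, 12, 9, -41, 18, 7, 8, 34, -24, -24] -> [-41, -25, -24, -24, 7, 8, 9, 12, 18, 34] -> [-24, -24, 8, 12, 18, 34] -> [-21, -21, 11, 15, 21, 37]
  [17, -5, -44, 46, 49] -> [-44, -5, 17, 46, 49] -> [-44, 46] -> [-41, 49]
  [-10, 45, 47] -> [-10, 45, 47] -> [-10] -> [-7]
  [-7, 22, -31, -44, 44, 14] -> [-44, -31, -7, 14, 22, 44] -> [-44, 14, 22, 44] -> [-41, 17, 25, 47]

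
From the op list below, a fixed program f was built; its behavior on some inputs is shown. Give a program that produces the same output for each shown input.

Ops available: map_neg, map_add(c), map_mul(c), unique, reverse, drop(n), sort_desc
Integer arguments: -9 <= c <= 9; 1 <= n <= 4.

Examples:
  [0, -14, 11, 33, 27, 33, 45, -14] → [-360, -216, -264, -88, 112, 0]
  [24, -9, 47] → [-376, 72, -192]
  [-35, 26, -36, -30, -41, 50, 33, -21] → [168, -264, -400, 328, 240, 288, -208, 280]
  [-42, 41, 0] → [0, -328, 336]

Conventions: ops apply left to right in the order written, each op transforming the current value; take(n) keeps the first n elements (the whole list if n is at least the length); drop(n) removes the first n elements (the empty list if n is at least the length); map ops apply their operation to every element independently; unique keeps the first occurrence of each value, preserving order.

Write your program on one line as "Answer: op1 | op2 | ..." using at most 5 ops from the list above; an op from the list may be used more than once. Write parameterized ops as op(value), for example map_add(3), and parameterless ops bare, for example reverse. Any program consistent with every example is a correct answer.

unique | map_mul(8) | reverse | map_neg

Check, running the answer program on each example:
  [0, -14, 11, 33, 27, 33, 45, -14] -> [0, -14, 11, 33, 27, 45] -> [0, -112, 88, 264, 216, 360] -> [360, 216, 264, 88, -112, 0] -> [-360, -216, -264, -88, 112, 0]
  [24, -9, 47] -> [24, -9, 47] -> [192, -72, 376] -> [376, -72, 192] -> [-376, 72, -192]
  [-35, 26, -36, -30, -41, 50, 33, -21] -> [-35, 26, -36, -30, -41, 50, 33, -21] -> [-280, 208, -288, -240, -328, 400, 264, -168] -> [-168, 264, 400, -328, -240, -288, 208, -280] -> [168, -264, -400, 328, 240, 288, -208, 280]
  [-42, 41, 0] -> [-42, 41, 0] -> [-336, 328, 0] -> [0, 328, -336] -> [0, -328, 336]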